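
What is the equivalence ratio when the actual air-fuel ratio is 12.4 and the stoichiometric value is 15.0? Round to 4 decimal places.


phi = AFR_stoich / AFR_actual
phi = 15.0 / 12.4 = 1.2097


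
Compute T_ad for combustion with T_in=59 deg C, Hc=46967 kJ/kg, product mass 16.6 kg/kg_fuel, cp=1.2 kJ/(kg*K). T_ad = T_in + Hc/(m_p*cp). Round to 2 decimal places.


T_ad = T_in + Hc / (m_p * cp)
Denominator = 16.6 * 1.2 = 19.9200
Temperature rise = 46967 / 19.9200 = 2357.78 K
T_ad = 59 + 2357.78 = 2416.78 deg C


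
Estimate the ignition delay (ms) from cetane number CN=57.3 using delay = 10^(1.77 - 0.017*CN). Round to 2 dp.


delay = 10^(1.77 - 0.017*CN)
Exponent = 1.77 - 0.017*57.3 = 0.7959
delay = 10^0.7959 = 6.25 ms


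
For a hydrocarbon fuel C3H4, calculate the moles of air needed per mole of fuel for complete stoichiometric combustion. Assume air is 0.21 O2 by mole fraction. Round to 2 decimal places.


Balanced combustion: C3H4 + 4 O2 -> 3 CO2 + 2 H2O
O2 needed = C + H/4 = 3 + 4/4 = 4.00 moles
Air moles = O2 / 0.21 = 4.00 / 0.21 = 19.05 moles air


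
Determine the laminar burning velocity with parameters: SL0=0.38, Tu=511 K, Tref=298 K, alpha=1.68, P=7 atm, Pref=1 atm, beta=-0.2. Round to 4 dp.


SL = SL0 * (Tu/Tref)^alpha * (P/Pref)^beta
T ratio = 511/298 = 1.71476510
(T ratio)^alpha = 1.71476510^1.68 = 2.474365
(P/Pref)^beta = 7^(-0.2) = 0.677611
SL = 0.38 * 2.474365 * 0.677611 = 0.6371 m/s


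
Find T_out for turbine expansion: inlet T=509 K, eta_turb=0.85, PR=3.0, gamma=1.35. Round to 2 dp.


T_out = T_in * (1 - eta * (1 - PR^(-(gamma-1)/gamma)))
Exponent = -(1.35-1)/1.35 = -0.25925926
PR^exp = 3.0^(-0.25925926) = 0.75214556
Factor = 1 - 0.85*(1 - 0.75214556) = 0.78932373
T_out = 509 * 0.78932373 = 401.77 K


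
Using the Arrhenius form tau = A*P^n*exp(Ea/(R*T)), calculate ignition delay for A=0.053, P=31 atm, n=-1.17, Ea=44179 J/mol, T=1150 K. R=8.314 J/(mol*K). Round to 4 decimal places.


tau = A * P^n * exp(Ea/(R*T))
P^n = 31^(-1.17) = 0.01799313
Ea/(R*T) = 44179/(8.314*1150) = 4.620703
exp(Ea/(R*T)) = 101.565371
tau = 0.053 * 0.01799313 * 101.565371 = 0.0969 ms


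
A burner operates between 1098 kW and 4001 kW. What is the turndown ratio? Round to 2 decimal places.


TDR = Q_max / Q_min
TDR = 4001 / 1098 = 3.64


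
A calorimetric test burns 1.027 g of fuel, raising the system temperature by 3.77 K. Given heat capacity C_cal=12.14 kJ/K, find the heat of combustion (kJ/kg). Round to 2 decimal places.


Hc = C_cal * delta_T / m_fuel
Q_released = 12.14 * 3.77 = 45.7678 kJ
m_fuel = 1.027 g = 1.027/1000 kg = 0.001027 kg
Hc = 45.7678 / 0.001027 = 44564.56 kJ/kg


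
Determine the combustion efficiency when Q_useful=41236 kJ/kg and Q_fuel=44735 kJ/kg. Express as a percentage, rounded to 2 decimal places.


Efficiency = (Q_useful / Q_fuel) * 100
Efficiency = (41236 / 44735) * 100
Efficiency = 0.9218 * 100 = 92.18%


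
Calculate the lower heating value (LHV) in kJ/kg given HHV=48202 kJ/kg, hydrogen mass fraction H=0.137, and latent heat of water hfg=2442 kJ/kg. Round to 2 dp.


LHV = HHV - hfg * 9 * H
Water correction = 2442 * 9 * 0.137 = 3010.986 kJ/kg
LHV = 48202 - 3010.986 = 45191.01 kJ/kg


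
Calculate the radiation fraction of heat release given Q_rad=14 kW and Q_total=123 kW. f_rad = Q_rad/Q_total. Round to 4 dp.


f_rad = Q_rad / Q_total
f_rad = 14 / 123 = 0.1138


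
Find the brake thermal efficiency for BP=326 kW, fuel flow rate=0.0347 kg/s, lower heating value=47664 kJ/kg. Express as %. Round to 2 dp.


eta_BTE = (BP / (mf * LHV)) * 100
Denominator = 0.0347 * 47664 = 1653.9408 kW
eta_BTE = (326 / 1653.9408) * 100 = 19.71%


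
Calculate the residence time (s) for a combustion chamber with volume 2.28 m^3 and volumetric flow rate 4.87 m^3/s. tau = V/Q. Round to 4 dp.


tau = V / Q_flow
tau = 2.28 / 4.87 = 0.4682 s


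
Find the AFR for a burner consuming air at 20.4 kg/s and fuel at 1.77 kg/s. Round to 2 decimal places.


AFR = m_air / m_fuel
AFR = 20.4 / 1.77 = 11.53


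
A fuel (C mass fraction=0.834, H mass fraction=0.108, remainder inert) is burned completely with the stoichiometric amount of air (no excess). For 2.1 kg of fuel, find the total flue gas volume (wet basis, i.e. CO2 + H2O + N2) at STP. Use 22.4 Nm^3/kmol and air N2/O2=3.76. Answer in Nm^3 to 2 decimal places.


Per kg fuel: CO2 = (C/12 kmol)*22.4 = (0.834/12)*22.4 = 1.55680 Nm^3
Per kg fuel: H2O = (H/2 kmol)*22.4 = (0.108/2)*22.4 = 1.20960 Nm^3
O2 needed per kg fuel = C/12 + H/4 = 0.834/12 + 0.108/4 = 0.09650000 kmol
Per kg fuel: N2 = O2*3.76*22.4 = 0.09650000*3.76*22.4 = 8.12762 Nm^3
Total per kg = 1.55680 + 1.20960 + 8.12762 = 10.89402 Nm^3
Total = 10.89402 * 2.1 = 22.88 Nm^3


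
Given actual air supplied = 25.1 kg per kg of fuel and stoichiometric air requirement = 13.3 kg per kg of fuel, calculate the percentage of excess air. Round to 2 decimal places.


Excess air = actual - stoichiometric = 25.1 - 13.3 = 11.80 kg/kg fuel
Excess air % = (excess / stoich) * 100 = (11.80 / 13.3) * 100 = 88.72%


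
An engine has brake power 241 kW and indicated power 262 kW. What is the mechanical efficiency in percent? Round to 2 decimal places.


eta_mech = (BP / IP) * 100
Ratio = 241 / 262 = 0.9198
eta_mech = 0.9198 * 100 = 91.98%


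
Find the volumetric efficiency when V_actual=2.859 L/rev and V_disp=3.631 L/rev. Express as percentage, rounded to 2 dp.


eta_v = (V_actual / V_disp) * 100
Ratio = 2.859 / 3.631 = 0.7874
eta_v = 0.7874 * 100 = 78.74%


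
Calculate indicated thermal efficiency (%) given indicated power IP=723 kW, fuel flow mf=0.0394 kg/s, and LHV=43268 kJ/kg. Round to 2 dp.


eta_ith = (IP / (mf * LHV)) * 100
Denominator = 0.0394 * 43268 = 1704.7592 kW
eta_ith = (723 / 1704.7592) * 100 = 42.41%


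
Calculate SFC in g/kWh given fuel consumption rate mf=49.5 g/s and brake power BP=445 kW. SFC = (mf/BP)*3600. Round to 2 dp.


SFC = (mf / BP) * 3600
Rate = 49.5 / 445 = 0.111236 g/(s*kW)
SFC = 0.111236 * 3600 = 400.45 g/kWh


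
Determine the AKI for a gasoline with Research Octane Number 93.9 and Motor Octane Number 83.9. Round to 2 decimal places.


AKI = (RON + MON) / 2
AKI = (93.9 + 83.9) / 2
AKI = 177.8 / 2 = 88.90


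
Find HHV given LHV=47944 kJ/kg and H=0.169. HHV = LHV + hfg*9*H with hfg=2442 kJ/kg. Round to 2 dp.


HHV = LHV + hfg * 9 * H
Water addition = 2442 * 9 * 0.169 = 3714.282 kJ/kg
HHV = 47944 + 3714.282 = 51658.28 kJ/kg


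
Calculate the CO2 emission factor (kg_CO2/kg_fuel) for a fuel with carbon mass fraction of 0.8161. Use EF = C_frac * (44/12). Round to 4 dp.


EF = C_frac * (M_CO2 / M_C)
EF = 0.8161 * (44/12)
EF = 0.8161 * 3.666667 = 2.9924 kg_CO2/kg_fuel


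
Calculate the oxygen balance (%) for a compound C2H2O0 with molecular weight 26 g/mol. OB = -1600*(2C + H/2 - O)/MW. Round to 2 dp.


OB = -1600 * (2C + H/2 - O) / MW
Inner = 2*2 + 2/2 - 0 = 5.00
OB = -1600 * 5.00 / 26 = -307.69%


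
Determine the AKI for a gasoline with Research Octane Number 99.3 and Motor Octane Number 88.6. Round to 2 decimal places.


AKI = (RON + MON) / 2
AKI = (99.3 + 88.6) / 2
AKI = 187.9 / 2 = 93.95


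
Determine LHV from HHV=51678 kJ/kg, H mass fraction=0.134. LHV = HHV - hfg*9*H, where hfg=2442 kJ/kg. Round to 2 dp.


LHV = HHV - hfg * 9 * H
Water correction = 2442 * 9 * 0.134 = 2945.052 kJ/kg
LHV = 51678 - 2945.052 = 48732.95 kJ/kg


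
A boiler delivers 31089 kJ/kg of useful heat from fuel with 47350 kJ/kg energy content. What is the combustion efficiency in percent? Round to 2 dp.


Efficiency = (Q_useful / Q_fuel) * 100
Efficiency = (31089 / 47350) * 100
Efficiency = 0.6566 * 100 = 65.66%


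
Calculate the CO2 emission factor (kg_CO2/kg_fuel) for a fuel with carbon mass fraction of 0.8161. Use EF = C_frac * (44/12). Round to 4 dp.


EF = C_frac * (M_CO2 / M_C)
EF = 0.8161 * (44/12)
EF = 0.8161 * 3.666667 = 2.9924 kg_CO2/kg_fuel


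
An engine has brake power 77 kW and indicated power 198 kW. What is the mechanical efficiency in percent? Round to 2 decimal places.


eta_mech = (BP / IP) * 100
Ratio = 77 / 198 = 0.3889
eta_mech = 0.3889 * 100 = 38.89%


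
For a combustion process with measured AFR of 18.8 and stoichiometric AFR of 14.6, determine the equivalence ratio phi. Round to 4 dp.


phi = AFR_stoich / AFR_actual
phi = 14.6 / 18.8 = 0.7766


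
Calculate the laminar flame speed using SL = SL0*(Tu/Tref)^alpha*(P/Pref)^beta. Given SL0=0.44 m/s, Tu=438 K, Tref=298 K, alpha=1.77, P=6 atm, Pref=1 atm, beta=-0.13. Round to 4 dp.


SL = SL0 * (Tu/Tref)^alpha * (P/Pref)^beta
T ratio = 438/298 = 1.46979866
(T ratio)^alpha = 1.46979866^1.77 = 1.977181
(P/Pref)^beta = 6^(-0.13) = 0.792210
SL = 0.44 * 1.977181 * 0.792210 = 0.6892 m/s


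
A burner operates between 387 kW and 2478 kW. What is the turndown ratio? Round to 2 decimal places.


TDR = Q_max / Q_min
TDR = 2478 / 387 = 6.40


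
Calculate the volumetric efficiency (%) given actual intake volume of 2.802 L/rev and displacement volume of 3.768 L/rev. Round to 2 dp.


eta_v = (V_actual / V_disp) * 100
Ratio = 2.802 / 3.768 = 0.7436
eta_v = 0.7436 * 100 = 74.36%


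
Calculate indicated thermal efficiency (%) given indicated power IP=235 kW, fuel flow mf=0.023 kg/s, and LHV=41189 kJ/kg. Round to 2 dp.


eta_ith = (IP / (mf * LHV)) * 100
Denominator = 0.023 * 41189 = 947.3470 kW
eta_ith = (235 / 947.3470) * 100 = 24.81%


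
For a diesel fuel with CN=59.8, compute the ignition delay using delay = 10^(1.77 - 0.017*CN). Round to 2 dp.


delay = 10^(1.77 - 0.017*CN)
Exponent = 1.77 - 0.017*59.8 = 0.7534
delay = 10^0.7534 = 5.67 ms


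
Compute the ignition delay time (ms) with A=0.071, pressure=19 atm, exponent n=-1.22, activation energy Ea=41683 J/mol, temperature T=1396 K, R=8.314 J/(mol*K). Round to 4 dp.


tau = A * P^n * exp(Ea/(R*T))
P^n = 19^(-1.22) = 0.02753725
Ea/(R*T) = 41683/(8.314*1396) = 3.591398
exp(Ea/(R*T)) = 36.284765
tau = 0.071 * 0.02753725 * 36.284765 = 0.0709 ms


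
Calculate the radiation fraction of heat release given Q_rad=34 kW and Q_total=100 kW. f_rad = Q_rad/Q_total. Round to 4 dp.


f_rad = Q_rad / Q_total
f_rad = 34 / 100 = 0.3400


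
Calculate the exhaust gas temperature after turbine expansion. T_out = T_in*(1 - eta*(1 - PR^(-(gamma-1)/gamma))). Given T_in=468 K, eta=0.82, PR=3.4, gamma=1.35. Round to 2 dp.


T_out = T_in * (1 - eta * (1 - PR^(-(gamma-1)/gamma)))
Exponent = -(1.35-1)/1.35 = -0.25925926
PR^exp = 3.4^(-0.25925926) = 0.72813041
Factor = 1 - 0.82*(1 - 0.72813041) = 0.77706694
T_out = 468 * 0.77706694 = 363.67 K


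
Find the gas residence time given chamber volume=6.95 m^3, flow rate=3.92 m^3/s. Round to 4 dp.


tau = V / Q_flow
tau = 6.95 / 3.92 = 1.7730 s


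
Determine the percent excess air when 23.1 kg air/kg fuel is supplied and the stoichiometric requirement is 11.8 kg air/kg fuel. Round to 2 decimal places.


Excess air = actual - stoichiometric = 23.1 - 11.8 = 11.30 kg/kg fuel
Excess air % = (excess / stoich) * 100 = (11.30 / 11.8) * 100 = 95.76%


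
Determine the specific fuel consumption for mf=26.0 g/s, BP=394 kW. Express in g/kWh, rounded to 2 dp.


SFC = (mf / BP) * 3600
Rate = 26.0 / 394 = 0.065990 g/(s*kW)
SFC = 0.065990 * 3600 = 237.56 g/kWh


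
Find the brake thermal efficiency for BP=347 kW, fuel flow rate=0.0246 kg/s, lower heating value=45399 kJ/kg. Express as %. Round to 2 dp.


eta_BTE = (BP / (mf * LHV)) * 100
Denominator = 0.0246 * 45399 = 1116.8154 kW
eta_BTE = (347 / 1116.8154) * 100 = 31.07%


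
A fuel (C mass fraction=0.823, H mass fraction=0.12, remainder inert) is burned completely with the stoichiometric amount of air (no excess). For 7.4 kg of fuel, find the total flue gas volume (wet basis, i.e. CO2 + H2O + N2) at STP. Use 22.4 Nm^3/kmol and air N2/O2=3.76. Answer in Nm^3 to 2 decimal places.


Per kg fuel: CO2 = (C/12 kmol)*22.4 = (0.823/12)*22.4 = 1.53627 Nm^3
Per kg fuel: H2O = (H/2 kmol)*22.4 = (0.12/2)*22.4 = 1.34400 Nm^3
O2 needed per kg fuel = C/12 + H/4 = 0.823/12 + 0.12/4 = 0.09858333 kmol
Per kg fuel: N2 = O2*3.76*22.4 = 0.09858333*3.76*22.4 = 8.30308 Nm^3
Total per kg = 1.53627 + 1.34400 + 8.30308 = 11.18335 Nm^3
Total = 11.18335 * 7.4 = 82.76 Nm^3


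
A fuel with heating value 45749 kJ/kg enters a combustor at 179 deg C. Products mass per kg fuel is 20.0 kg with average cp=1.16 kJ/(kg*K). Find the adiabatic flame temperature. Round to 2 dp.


T_ad = T_in + Hc / (m_p * cp)
Denominator = 20.0 * 1.16 = 23.2000
Temperature rise = 45749 / 23.2000 = 1971.94 K
T_ad = 179 + 1971.94 = 2150.94 deg C


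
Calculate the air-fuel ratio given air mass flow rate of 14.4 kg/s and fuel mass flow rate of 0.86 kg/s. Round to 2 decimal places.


AFR = m_air / m_fuel
AFR = 14.4 / 0.86 = 16.74


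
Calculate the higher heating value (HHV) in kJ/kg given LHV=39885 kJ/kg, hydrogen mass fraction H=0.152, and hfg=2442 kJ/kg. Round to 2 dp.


HHV = LHV + hfg * 9 * H
Water addition = 2442 * 9 * 0.152 = 3340.656 kJ/kg
HHV = 39885 + 3340.656 = 43225.66 kJ/kg


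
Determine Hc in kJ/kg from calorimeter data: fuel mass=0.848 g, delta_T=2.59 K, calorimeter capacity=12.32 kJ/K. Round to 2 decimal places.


Hc = C_cal * delta_T / m_fuel
Q_released = 12.32 * 2.59 = 31.9088 kJ
m_fuel = 0.848 g = 0.848/1000 kg = 0.000848 kg
Hc = 31.9088 / 0.000848 = 37628.30 kJ/kg


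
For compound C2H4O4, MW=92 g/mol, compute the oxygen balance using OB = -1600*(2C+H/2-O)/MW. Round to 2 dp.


OB = -1600 * (2C + H/2 - O) / MW
Inner = 2*2 + 4/2 - 4 = 2.00
OB = -1600 * 2.00 / 92 = -34.78%


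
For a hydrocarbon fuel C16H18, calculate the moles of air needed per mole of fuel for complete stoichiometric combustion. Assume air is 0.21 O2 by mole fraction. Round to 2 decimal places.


Balanced combustion: C16H18 + 20.5 O2 -> 16 CO2 + 9 H2O
O2 needed = C + H/4 = 16 + 18/4 = 20.50 moles
Air moles = O2 / 0.21 = 20.50 / 0.21 = 97.62 moles air


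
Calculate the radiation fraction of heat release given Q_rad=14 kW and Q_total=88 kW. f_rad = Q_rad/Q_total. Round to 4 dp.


f_rad = Q_rad / Q_total
f_rad = 14 / 88 = 0.1591


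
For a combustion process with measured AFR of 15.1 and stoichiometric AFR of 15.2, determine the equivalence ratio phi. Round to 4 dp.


phi = AFR_stoich / AFR_actual
phi = 15.2 / 15.1 = 1.0066


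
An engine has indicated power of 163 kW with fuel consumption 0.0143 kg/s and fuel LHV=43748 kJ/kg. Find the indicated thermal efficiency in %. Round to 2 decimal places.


eta_ith = (IP / (mf * LHV)) * 100
Denominator = 0.0143 * 43748 = 625.5964 kW
eta_ith = (163 / 625.5964) * 100 = 26.06%


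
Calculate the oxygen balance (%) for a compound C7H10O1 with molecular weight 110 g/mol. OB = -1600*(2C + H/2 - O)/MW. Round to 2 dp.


OB = -1600 * (2C + H/2 - O) / MW
Inner = 2*7 + 10/2 - 1 = 18.00
OB = -1600 * 18.00 / 110 = -261.82%


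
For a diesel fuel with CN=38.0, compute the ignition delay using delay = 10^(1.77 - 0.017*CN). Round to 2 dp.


delay = 10^(1.77 - 0.017*CN)
Exponent = 1.77 - 0.017*38.0 = 1.1240
delay = 10^1.1240 = 13.30 ms


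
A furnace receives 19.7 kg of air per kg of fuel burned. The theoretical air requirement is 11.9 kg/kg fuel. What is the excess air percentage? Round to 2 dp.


Excess air = actual - stoichiometric = 19.7 - 11.9 = 7.80 kg/kg fuel
Excess air % = (excess / stoich) * 100 = (7.80 / 11.9) * 100 = 65.55%


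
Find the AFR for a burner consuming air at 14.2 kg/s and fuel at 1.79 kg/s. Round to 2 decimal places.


AFR = m_air / m_fuel
AFR = 14.2 / 1.79 = 7.93


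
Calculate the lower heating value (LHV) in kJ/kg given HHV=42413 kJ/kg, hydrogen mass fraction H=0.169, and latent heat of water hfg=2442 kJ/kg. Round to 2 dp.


LHV = HHV - hfg * 9 * H
Water correction = 2442 * 9 * 0.169 = 3714.282 kJ/kg
LHV = 42413 - 3714.282 = 38698.72 kJ/kg


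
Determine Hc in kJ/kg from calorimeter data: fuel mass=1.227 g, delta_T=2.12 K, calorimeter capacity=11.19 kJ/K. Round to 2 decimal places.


Hc = C_cal * delta_T / m_fuel
Q_released = 11.19 * 2.12 = 23.7228 kJ
m_fuel = 1.227 g = 1.227/1000 kg = 0.001227 kg
Hc = 23.7228 / 0.001227 = 19333.99 kJ/kg


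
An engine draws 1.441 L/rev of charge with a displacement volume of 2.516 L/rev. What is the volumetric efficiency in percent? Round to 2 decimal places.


eta_v = (V_actual / V_disp) * 100
Ratio = 1.441 / 2.516 = 0.5727
eta_v = 0.5727 * 100 = 57.27%


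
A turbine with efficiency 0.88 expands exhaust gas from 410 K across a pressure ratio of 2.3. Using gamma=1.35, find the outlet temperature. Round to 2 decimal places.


T_out = T_in * (1 - eta * (1 - PR^(-(gamma-1)/gamma)))
Exponent = -(1.35-1)/1.35 = -0.25925926
PR^exp = 2.3^(-0.25925926) = 0.80578413
Factor = 1 - 0.88*(1 - 0.80578413) = 0.82909003
T_out = 410 * 0.82909003 = 339.93 K


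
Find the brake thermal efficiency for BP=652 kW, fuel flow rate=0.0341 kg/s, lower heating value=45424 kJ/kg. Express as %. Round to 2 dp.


eta_BTE = (BP / (mf * LHV)) * 100
Denominator = 0.0341 * 45424 = 1548.9584 kW
eta_BTE = (652 / 1548.9584) * 100 = 42.09%


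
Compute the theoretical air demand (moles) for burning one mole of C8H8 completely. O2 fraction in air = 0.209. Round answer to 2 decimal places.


Balanced combustion: C8H8 + 10 O2 -> 8 CO2 + 4 H2O
O2 needed = C + H/4 = 8 + 8/4 = 10.00 moles
Air moles = O2 / 0.209 = 10.00 / 0.209 = 47.85 moles air


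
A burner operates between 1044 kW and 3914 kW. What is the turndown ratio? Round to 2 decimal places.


TDR = Q_max / Q_min
TDR = 3914 / 1044 = 3.75


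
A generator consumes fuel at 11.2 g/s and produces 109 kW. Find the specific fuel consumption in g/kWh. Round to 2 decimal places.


SFC = (mf / BP) * 3600
Rate = 11.2 / 109 = 0.102752 g/(s*kW)
SFC = 0.102752 * 3600 = 369.91 g/kWh


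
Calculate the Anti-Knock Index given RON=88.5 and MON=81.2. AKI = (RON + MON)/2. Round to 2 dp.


AKI = (RON + MON) / 2
AKI = (88.5 + 81.2) / 2
AKI = 169.7 / 2 = 84.85


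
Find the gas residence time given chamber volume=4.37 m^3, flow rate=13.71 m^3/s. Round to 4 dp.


tau = V / Q_flow
tau = 4.37 / 13.71 = 0.3187 s


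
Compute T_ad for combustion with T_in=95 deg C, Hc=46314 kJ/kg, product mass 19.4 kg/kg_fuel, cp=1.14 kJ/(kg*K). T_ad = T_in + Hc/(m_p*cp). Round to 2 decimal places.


T_ad = T_in + Hc / (m_p * cp)
Denominator = 19.4 * 1.14 = 22.1160
Temperature rise = 46314 / 22.1160 = 2094.14 K
T_ad = 95 + 2094.14 = 2189.14 deg C


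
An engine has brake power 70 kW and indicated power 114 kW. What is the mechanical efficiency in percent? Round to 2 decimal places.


eta_mech = (BP / IP) * 100
Ratio = 70 / 114 = 0.6140
eta_mech = 0.6140 * 100 = 61.40%


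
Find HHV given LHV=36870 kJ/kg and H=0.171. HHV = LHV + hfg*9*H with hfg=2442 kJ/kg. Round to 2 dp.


HHV = LHV + hfg * 9 * H
Water addition = 2442 * 9 * 0.171 = 3758.238 kJ/kg
HHV = 36870 + 3758.238 = 40628.24 kJ/kg


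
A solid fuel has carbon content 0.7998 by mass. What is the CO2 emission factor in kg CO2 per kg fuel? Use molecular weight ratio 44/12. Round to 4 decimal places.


EF = C_frac * (M_CO2 / M_C)
EF = 0.7998 * (44/12)
EF = 0.7998 * 3.666667 = 2.9326 kg_CO2/kg_fuel


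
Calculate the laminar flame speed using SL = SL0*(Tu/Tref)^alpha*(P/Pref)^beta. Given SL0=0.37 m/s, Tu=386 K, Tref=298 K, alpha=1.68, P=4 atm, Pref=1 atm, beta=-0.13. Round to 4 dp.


SL = SL0 * (Tu/Tref)^alpha * (P/Pref)^beta
T ratio = 386/298 = 1.29530201
(T ratio)^alpha = 1.29530201^1.68 = 1.544484
(P/Pref)^beta = 4^(-0.13) = 0.835088
SL = 0.37 * 1.544484 * 0.835088 = 0.4772 m/s


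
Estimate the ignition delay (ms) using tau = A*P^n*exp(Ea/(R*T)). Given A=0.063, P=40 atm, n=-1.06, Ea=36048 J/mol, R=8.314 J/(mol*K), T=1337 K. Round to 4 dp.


tau = A * P^n * exp(Ea/(R*T))
P^n = 40^(-1.06) = 0.02003625
Ea/(R*T) = 36048/(8.314*1337) = 3.242946
exp(Ea/(R*T)) = 25.609061
tau = 0.063 * 0.02003625 * 25.609061 = 0.0323 ms


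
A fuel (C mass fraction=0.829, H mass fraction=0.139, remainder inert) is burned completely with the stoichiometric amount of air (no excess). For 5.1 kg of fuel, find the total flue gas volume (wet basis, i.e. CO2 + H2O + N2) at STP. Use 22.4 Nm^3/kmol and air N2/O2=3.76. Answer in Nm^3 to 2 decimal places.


Per kg fuel: CO2 = (C/12 kmol)*22.4 = (0.829/12)*22.4 = 1.54747 Nm^3
Per kg fuel: H2O = (H/2 kmol)*22.4 = (0.139/2)*22.4 = 1.55680 Nm^3
O2 needed per kg fuel = C/12 + H/4 = 0.829/12 + 0.139/4 = 0.10383333 kmol
Per kg fuel: N2 = O2*3.76*22.4 = 0.10383333*3.76*22.4 = 8.74526 Nm^3
Total per kg = 1.54747 + 1.55680 + 8.74526 = 11.84953 Nm^3
Total = 11.84953 * 5.1 = 60.43 Nm^3


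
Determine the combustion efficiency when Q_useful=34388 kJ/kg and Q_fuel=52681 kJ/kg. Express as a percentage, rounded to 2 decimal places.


Efficiency = (Q_useful / Q_fuel) * 100
Efficiency = (34388 / 52681) * 100
Efficiency = 0.6528 * 100 = 65.28%


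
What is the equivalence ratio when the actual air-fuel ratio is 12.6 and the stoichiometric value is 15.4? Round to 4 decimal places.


phi = AFR_stoich / AFR_actual
phi = 15.4 / 12.6 = 1.2222


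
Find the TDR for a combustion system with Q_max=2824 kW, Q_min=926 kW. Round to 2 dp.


TDR = Q_max / Q_min
TDR = 2824 / 926 = 3.05


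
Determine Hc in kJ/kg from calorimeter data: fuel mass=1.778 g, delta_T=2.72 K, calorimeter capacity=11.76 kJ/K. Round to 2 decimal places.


Hc = C_cal * delta_T / m_fuel
Q_released = 11.76 * 2.72 = 31.9872 kJ
m_fuel = 1.778 g = 1.778/1000 kg = 0.001778 kg
Hc = 31.9872 / 0.001778 = 17990.55 kJ/kg


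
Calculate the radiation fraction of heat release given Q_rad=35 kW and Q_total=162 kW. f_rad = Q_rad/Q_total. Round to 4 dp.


f_rad = Q_rad / Q_total
f_rad = 35 / 162 = 0.2160


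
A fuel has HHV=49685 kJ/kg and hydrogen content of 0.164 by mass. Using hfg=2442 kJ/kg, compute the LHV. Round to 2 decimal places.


LHV = HHV - hfg * 9 * H
Water correction = 2442 * 9 * 0.164 = 3604.392 kJ/kg
LHV = 49685 - 3604.392 = 46080.61 kJ/kg


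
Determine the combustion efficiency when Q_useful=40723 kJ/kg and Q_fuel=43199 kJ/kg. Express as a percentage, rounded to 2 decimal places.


Efficiency = (Q_useful / Q_fuel) * 100
Efficiency = (40723 / 43199) * 100
Efficiency = 0.9427 * 100 = 94.27%


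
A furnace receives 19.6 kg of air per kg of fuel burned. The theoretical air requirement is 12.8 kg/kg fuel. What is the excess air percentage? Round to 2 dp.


Excess air = actual - stoichiometric = 19.6 - 12.8 = 6.80 kg/kg fuel
Excess air % = (excess / stoich) * 100 = (6.80 / 12.8) * 100 = 53.13%


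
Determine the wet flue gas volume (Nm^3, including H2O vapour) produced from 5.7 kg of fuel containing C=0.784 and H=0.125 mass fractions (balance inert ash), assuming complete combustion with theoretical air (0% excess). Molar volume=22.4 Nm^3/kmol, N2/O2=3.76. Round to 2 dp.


Per kg fuel: CO2 = (C/12 kmol)*22.4 = (0.784/12)*22.4 = 1.46347 Nm^3
Per kg fuel: H2O = (H/2 kmol)*22.4 = (0.125/2)*22.4 = 1.40000 Nm^3
O2 needed per kg fuel = C/12 + H/4 = 0.784/12 + 0.125/4 = 0.09658333 kmol
Per kg fuel: N2 = O2*3.76*22.4 = 0.09658333*3.76*22.4 = 8.13463 Nm^3
Total per kg = 1.46347 + 1.40000 + 8.13463 = 10.99810 Nm^3
Total = 10.99810 * 5.7 = 62.69 Nm^3


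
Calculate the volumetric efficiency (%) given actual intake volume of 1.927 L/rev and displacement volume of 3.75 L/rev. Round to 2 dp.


eta_v = (V_actual / V_disp) * 100
Ratio = 1.927 / 3.75 = 0.5139
eta_v = 0.5139 * 100 = 51.39%


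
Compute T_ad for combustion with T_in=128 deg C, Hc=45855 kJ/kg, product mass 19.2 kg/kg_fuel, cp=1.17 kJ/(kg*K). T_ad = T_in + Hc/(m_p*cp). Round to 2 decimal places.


T_ad = T_in + Hc / (m_p * cp)
Denominator = 19.2 * 1.17 = 22.4640
Temperature rise = 45855 / 22.4640 = 2041.27 K
T_ad = 128 + 2041.27 = 2169.27 deg C


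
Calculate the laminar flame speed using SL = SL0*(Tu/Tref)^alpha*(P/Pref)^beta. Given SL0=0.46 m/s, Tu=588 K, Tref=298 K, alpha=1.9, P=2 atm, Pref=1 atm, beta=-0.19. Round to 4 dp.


SL = SL0 * (Tu/Tref)^alpha * (P/Pref)^beta
T ratio = 588/298 = 1.97315436
(T ratio)^alpha = 1.97315436^1.9 = 3.637525
(P/Pref)^beta = 2^(-0.19) = 0.876606
SL = 0.46 * 3.637525 * 0.876606 = 1.4668 m/s


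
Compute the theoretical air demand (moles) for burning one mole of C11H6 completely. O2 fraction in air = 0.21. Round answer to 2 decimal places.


Balanced combustion: C11H6 + 12.5 O2 -> 11 CO2 + 3 H2O
O2 needed = C + H/4 = 11 + 6/4 = 12.50 moles
Air moles = O2 / 0.21 = 12.50 / 0.21 = 59.52 moles air


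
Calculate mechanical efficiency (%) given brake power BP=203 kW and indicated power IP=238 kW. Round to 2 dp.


eta_mech = (BP / IP) * 100
Ratio = 203 / 238 = 0.8529
eta_mech = 0.8529 * 100 = 85.29%


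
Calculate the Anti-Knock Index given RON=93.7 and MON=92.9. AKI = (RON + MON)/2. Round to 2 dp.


AKI = (RON + MON) / 2
AKI = (93.7 + 92.9) / 2
AKI = 186.6 / 2 = 93.30


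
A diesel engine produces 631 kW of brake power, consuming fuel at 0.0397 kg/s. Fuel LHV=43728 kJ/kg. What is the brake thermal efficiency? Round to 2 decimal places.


eta_BTE = (BP / (mf * LHV)) * 100
Denominator = 0.0397 * 43728 = 1736.0016 kW
eta_BTE = (631 / 1736.0016) * 100 = 36.35%


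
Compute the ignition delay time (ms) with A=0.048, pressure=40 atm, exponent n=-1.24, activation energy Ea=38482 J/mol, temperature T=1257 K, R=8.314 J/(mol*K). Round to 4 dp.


tau = A * P^n * exp(Ea/(R*T))
P^n = 40^(-1.24) = 0.01031444
Ea/(R*T) = 38482/(8.314*1257) = 3.682242
exp(Ea/(R*T)) = 39.735384
tau = 0.048 * 0.01031444 * 39.735384 = 0.0197 ms


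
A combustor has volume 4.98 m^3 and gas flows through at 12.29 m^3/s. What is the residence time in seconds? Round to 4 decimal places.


tau = V / Q_flow
tau = 4.98 / 12.29 = 0.4052 s


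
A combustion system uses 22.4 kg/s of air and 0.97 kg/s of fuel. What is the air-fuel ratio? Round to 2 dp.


AFR = m_air / m_fuel
AFR = 22.4 / 0.97 = 23.09


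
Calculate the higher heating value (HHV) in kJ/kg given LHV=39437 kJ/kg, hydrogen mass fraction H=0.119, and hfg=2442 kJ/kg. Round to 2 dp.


HHV = LHV + hfg * 9 * H
Water addition = 2442 * 9 * 0.119 = 2615.382 kJ/kg
HHV = 39437 + 2615.382 = 42052.38 kJ/kg


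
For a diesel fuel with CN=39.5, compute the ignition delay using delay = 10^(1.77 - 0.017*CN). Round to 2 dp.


delay = 10^(1.77 - 0.017*CN)
Exponent = 1.77 - 0.017*39.5 = 1.0985
delay = 10^1.0985 = 12.55 ms


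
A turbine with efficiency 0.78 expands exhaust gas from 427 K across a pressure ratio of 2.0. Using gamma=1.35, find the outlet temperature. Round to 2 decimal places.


T_out = T_in * (1 - eta * (1 - PR^(-(gamma-1)/gamma)))
Exponent = -(1.35-1)/1.35 = -0.25925926
PR^exp = 2.0^(-0.25925926) = 0.83551680
Factor = 1 - 0.78*(1 - 0.83551680) = 0.87170310
T_out = 427 * 0.87170310 = 372.22 K


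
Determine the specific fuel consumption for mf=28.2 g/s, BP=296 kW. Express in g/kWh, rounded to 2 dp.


SFC = (mf / BP) * 3600
Rate = 28.2 / 296 = 0.095270 g/(s*kW)
SFC = 0.095270 * 3600 = 342.97 g/kWh


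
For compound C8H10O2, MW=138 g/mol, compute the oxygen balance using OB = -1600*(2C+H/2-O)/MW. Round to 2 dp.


OB = -1600 * (2C + H/2 - O) / MW
Inner = 2*8 + 10/2 - 2 = 19.00
OB = -1600 * 19.00 / 138 = -220.29%


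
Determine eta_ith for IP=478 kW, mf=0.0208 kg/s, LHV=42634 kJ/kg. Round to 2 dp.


eta_ith = (IP / (mf * LHV)) * 100
Denominator = 0.0208 * 42634 = 886.7872 kW
eta_ith = (478 / 886.7872) * 100 = 53.90%


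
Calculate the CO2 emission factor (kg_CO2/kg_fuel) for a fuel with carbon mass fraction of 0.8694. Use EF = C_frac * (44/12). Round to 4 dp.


EF = C_frac * (M_CO2 / M_C)
EF = 0.8694 * (44/12)
EF = 0.8694 * 3.666667 = 3.1878 kg_CO2/kg_fuel


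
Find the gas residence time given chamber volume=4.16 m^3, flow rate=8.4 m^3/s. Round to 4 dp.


tau = V / Q_flow
tau = 4.16 / 8.4 = 0.4952 s


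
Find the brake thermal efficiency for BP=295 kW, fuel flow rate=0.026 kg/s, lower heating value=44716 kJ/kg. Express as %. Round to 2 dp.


eta_BTE = (BP / (mf * LHV)) * 100
Denominator = 0.026 * 44716 = 1162.6160 kW
eta_BTE = (295 / 1162.6160) * 100 = 25.37%


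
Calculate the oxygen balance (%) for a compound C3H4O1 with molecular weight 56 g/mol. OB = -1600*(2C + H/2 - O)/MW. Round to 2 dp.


OB = -1600 * (2C + H/2 - O) / MW
Inner = 2*3 + 4/2 - 1 = 7.00
OB = -1600 * 7.00 / 56 = -200.00%


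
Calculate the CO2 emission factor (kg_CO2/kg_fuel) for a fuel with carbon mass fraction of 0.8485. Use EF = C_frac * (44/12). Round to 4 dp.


EF = C_frac * (M_CO2 / M_C)
EF = 0.8485 * (44/12)
EF = 0.8485 * 3.666667 = 3.1112 kg_CO2/kg_fuel


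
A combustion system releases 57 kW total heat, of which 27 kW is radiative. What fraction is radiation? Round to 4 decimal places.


f_rad = Q_rad / Q_total
f_rad = 27 / 57 = 0.4737


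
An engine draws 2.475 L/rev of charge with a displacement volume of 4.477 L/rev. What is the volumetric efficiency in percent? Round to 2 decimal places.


eta_v = (V_actual / V_disp) * 100
Ratio = 2.475 / 4.477 = 0.5528
eta_v = 0.5528 * 100 = 55.28%


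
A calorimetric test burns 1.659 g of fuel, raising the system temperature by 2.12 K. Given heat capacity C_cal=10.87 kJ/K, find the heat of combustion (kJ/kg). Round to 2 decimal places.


Hc = C_cal * delta_T / m_fuel
Q_released = 10.87 * 2.12 = 23.0444 kJ
m_fuel = 1.659 g = 1.659/1000 kg = 0.001659 kg
Hc = 23.0444 / 0.001659 = 13890.54 kJ/kg


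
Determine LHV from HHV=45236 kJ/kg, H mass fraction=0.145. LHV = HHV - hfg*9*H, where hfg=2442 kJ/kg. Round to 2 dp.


LHV = HHV - hfg * 9 * H
Water correction = 2442 * 9 * 0.145 = 3186.810 kJ/kg
LHV = 45236 - 3186.810 = 42049.19 kJ/kg


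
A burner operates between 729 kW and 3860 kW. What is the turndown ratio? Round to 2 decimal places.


TDR = Q_max / Q_min
TDR = 3860 / 729 = 5.29


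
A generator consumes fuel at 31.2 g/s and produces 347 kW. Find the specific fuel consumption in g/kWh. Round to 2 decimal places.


SFC = (mf / BP) * 3600
Rate = 31.2 / 347 = 0.089914 g/(s*kW)
SFC = 0.089914 * 3600 = 323.69 g/kWh


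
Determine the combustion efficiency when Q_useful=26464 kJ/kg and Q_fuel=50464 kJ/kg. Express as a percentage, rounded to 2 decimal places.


Efficiency = (Q_useful / Q_fuel) * 100
Efficiency = (26464 / 50464) * 100
Efficiency = 0.5244 * 100 = 52.44%


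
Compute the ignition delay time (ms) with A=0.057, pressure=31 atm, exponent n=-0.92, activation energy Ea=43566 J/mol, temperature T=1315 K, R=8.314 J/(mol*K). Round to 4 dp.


tau = A * P^n * exp(Ea/(R*T))
P^n = 31^(-0.92) = 0.04245680
Ea/(R*T) = 43566/(8.314*1315) = 3.984849
exp(Ea/(R*T)) = 53.777191
tau = 0.057 * 0.04245680 * 53.777191 = 0.1301 ms


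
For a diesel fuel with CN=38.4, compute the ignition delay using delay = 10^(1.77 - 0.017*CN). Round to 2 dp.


delay = 10^(1.77 - 0.017*CN)
Exponent = 1.77 - 0.017*38.4 = 1.1172
delay = 10^1.1172 = 13.10 ms


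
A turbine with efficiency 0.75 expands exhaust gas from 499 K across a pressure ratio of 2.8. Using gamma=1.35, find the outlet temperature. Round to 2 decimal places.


T_out = T_in * (1 - eta * (1 - PR^(-(gamma-1)/gamma)))
Exponent = -(1.35-1)/1.35 = -0.25925926
PR^exp = 2.8^(-0.25925926) = 0.76572026
Factor = 1 - 0.75*(1 - 0.76572026) = 0.82429020
T_out = 499 * 0.82429020 = 411.32 K


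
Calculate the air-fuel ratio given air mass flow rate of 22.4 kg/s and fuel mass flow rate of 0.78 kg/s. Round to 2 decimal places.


AFR = m_air / m_fuel
AFR = 22.4 / 0.78 = 28.72


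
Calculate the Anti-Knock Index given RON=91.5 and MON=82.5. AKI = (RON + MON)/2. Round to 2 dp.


AKI = (RON + MON) / 2
AKI = (91.5 + 82.5) / 2
AKI = 174.0 / 2 = 87.00


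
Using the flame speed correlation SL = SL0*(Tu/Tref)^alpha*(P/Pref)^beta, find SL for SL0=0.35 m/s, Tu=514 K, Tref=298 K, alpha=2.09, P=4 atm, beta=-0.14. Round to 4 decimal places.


SL = SL0 * (Tu/Tref)^alpha * (P/Pref)^beta
T ratio = 514/298 = 1.72483221
(T ratio)^alpha = 1.72483221^2.09 = 3.124647
(P/Pref)^beta = 4^(-0.14) = 0.823591
SL = 0.35 * 3.124647 * 0.823591 = 0.9007 m/s


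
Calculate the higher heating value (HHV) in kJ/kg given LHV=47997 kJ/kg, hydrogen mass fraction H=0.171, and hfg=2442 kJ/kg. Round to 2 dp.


HHV = LHV + hfg * 9 * H
Water addition = 2442 * 9 * 0.171 = 3758.238 kJ/kg
HHV = 47997 + 3758.238 = 51755.24 kJ/kg


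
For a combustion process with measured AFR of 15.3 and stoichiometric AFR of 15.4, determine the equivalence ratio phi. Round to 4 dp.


phi = AFR_stoich / AFR_actual
phi = 15.4 / 15.3 = 1.0065


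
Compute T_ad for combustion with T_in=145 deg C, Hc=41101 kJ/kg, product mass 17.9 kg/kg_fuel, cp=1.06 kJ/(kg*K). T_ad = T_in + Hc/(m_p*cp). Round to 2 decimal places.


T_ad = T_in + Hc / (m_p * cp)
Denominator = 17.9 * 1.06 = 18.9740
Temperature rise = 41101 / 18.9740 = 2166.17 K
T_ad = 145 + 2166.17 = 2311.17 deg C


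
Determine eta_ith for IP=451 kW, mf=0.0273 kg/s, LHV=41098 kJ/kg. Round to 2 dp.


eta_ith = (IP / (mf * LHV)) * 100
Denominator = 0.0273 * 41098 = 1121.9754 kW
eta_ith = (451 / 1121.9754) * 100 = 40.20%


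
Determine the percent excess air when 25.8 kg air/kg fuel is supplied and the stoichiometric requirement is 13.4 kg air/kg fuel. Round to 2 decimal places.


Excess air = actual - stoichiometric = 25.8 - 13.4 = 12.40 kg/kg fuel
Excess air % = (excess / stoich) * 100 = (12.40 / 13.4) * 100 = 92.54%


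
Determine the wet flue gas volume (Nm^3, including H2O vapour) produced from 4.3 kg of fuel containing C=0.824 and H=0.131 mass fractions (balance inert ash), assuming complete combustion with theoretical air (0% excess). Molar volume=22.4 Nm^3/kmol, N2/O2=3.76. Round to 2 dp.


Per kg fuel: CO2 = (C/12 kmol)*22.4 = (0.824/12)*22.4 = 1.53813 Nm^3
Per kg fuel: H2O = (H/2 kmol)*22.4 = (0.131/2)*22.4 = 1.46720 Nm^3
O2 needed per kg fuel = C/12 + H/4 = 0.824/12 + 0.131/4 = 0.10141667 kmol
Per kg fuel: N2 = O2*3.76*22.4 = 0.10141667*3.76*22.4 = 8.54172 Nm^3
Total per kg = 1.53813 + 1.46720 + 8.54172 = 11.54705 Nm^3
Total = 11.54705 * 4.3 = 49.65 Nm^3


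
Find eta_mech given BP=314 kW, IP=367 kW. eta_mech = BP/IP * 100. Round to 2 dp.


eta_mech = (BP / IP) * 100
Ratio = 314 / 367 = 0.8556
eta_mech = 0.8556 * 100 = 85.56%


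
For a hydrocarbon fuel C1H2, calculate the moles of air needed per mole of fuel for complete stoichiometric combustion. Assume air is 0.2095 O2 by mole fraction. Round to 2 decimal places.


Balanced combustion: C1H2 + 1.5 O2 -> 1 CO2 + 1 H2O
O2 needed = C + H/4 = 1 + 2/4 = 1.50 moles
Air moles = O2 / 0.2095 = 1.50 / 0.2095 = 7.16 moles air


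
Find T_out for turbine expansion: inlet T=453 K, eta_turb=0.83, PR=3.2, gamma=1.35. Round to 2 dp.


T_out = T_in * (1 - eta * (1 - PR^(-(gamma-1)/gamma)))
Exponent = -(1.35-1)/1.35 = -0.25925926
PR^exp = 3.2^(-0.25925926) = 0.73966521
Factor = 1 - 0.83*(1 - 0.73966521) = 0.78392212
T_out = 453 * 0.78392212 = 355.12 K


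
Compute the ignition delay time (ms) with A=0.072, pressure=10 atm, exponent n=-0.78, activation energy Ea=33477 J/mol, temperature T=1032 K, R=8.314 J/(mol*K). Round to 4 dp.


tau = A * P^n * exp(Ea/(R*T))
P^n = 10^(-0.78) = 0.16595869
Ea/(R*T) = 33477/(8.314*1032) = 3.901726
exp(Ea/(R*T)) = 49.487812
tau = 0.072 * 0.16595869 * 49.487812 = 0.5913 ms


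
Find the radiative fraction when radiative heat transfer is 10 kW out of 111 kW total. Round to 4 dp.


f_rad = Q_rad / Q_total
f_rad = 10 / 111 = 0.0901


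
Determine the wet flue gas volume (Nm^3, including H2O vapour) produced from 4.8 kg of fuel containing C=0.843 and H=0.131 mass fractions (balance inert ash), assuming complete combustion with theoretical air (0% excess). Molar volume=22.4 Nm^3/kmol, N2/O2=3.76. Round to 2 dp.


Per kg fuel: CO2 = (C/12 kmol)*22.4 = (0.843/12)*22.4 = 1.57360 Nm^3
Per kg fuel: H2O = (H/2 kmol)*22.4 = (0.131/2)*22.4 = 1.46720 Nm^3
O2 needed per kg fuel = C/12 + H/4 = 0.843/12 + 0.131/4 = 0.10300000 kmol
Per kg fuel: N2 = O2*3.76*22.4 = 0.10300000*3.76*22.4 = 8.67507 Nm^3
Total per kg = 1.57360 + 1.46720 + 8.67507 = 11.71587 Nm^3
Total = 11.71587 * 4.8 = 56.24 Nm^3


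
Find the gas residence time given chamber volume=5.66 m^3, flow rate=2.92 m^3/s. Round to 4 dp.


tau = V / Q_flow
tau = 5.66 / 2.92 = 1.9384 s


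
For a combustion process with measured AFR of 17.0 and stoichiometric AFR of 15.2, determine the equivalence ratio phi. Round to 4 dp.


phi = AFR_stoich / AFR_actual
phi = 15.2 / 17.0 = 0.8941


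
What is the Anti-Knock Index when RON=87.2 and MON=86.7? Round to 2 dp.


AKI = (RON + MON) / 2
AKI = (87.2 + 86.7) / 2
AKI = 173.9 / 2 = 86.95


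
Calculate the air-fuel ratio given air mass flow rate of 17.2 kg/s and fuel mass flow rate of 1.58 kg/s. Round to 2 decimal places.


AFR = m_air / m_fuel
AFR = 17.2 / 1.58 = 10.89


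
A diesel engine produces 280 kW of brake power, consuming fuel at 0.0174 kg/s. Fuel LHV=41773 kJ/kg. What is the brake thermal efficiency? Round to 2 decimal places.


eta_BTE = (BP / (mf * LHV)) * 100
Denominator = 0.0174 * 41773 = 726.8502 kW
eta_BTE = (280 / 726.8502) * 100 = 38.52%


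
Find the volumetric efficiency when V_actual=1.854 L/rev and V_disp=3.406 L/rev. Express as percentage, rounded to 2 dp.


eta_v = (V_actual / V_disp) * 100
Ratio = 1.854 / 3.406 = 0.5443
eta_v = 0.5443 * 100 = 54.43%


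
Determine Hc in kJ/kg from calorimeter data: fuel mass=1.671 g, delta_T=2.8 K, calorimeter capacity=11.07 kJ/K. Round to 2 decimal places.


Hc = C_cal * delta_T / m_fuel
Q_released = 11.07 * 2.8 = 30.9960 kJ
m_fuel = 1.671 g = 1.671/1000 kg = 0.001671 kg
Hc = 30.9960 / 0.001671 = 18549.37 kJ/kg


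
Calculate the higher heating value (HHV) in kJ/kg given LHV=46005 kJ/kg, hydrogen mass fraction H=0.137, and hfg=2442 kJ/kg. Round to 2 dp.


HHV = LHV + hfg * 9 * H
Water addition = 2442 * 9 * 0.137 = 3010.986 kJ/kg
HHV = 46005 + 3010.986 = 49015.99 kJ/kg


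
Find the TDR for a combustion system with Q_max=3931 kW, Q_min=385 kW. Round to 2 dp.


TDR = Q_max / Q_min
TDR = 3931 / 385 = 10.21


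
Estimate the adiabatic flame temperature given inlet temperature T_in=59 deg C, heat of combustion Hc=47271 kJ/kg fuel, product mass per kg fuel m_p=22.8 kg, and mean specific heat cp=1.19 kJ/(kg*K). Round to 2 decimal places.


T_ad = T_in + Hc / (m_p * cp)
Denominator = 22.8 * 1.19 = 27.1320
Temperature rise = 47271 / 27.1320 = 1742.26 K
T_ad = 59 + 1742.26 = 1801.26 deg C


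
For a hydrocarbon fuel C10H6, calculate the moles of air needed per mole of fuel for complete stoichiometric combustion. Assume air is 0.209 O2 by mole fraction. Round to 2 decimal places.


Balanced combustion: C10H6 + 11.5 O2 -> 10 CO2 + 3 H2O
O2 needed = C + H/4 = 10 + 6/4 = 11.50 moles
Air moles = O2 / 0.209 = 11.50 / 0.209 = 55.02 moles air


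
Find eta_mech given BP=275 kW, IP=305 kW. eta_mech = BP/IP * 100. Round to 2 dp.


eta_mech = (BP / IP) * 100
Ratio = 275 / 305 = 0.9016
eta_mech = 0.9016 * 100 = 90.16%


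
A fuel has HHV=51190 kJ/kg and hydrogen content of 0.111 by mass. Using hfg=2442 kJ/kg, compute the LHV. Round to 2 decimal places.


LHV = HHV - hfg * 9 * H
Water correction = 2442 * 9 * 0.111 = 2439.558 kJ/kg
LHV = 51190 - 2439.558 = 48750.44 kJ/kg


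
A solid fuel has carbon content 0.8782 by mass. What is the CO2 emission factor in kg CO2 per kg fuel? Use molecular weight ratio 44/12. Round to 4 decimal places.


EF = C_frac * (M_CO2 / M_C)
EF = 0.8782 * (44/12)
EF = 0.8782 * 3.666667 = 3.2201 kg_CO2/kg_fuel


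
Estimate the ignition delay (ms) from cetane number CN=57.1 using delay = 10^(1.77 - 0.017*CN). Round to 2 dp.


delay = 10^(1.77 - 0.017*CN)
Exponent = 1.77 - 0.017*57.1 = 0.7993
delay = 10^0.7993 = 6.30 ms


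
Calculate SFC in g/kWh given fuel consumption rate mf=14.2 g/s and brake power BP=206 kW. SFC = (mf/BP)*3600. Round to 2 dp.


SFC = (mf / BP) * 3600
Rate = 14.2 / 206 = 0.068932 g/(s*kW)
SFC = 0.068932 * 3600 = 248.16 g/kWh
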